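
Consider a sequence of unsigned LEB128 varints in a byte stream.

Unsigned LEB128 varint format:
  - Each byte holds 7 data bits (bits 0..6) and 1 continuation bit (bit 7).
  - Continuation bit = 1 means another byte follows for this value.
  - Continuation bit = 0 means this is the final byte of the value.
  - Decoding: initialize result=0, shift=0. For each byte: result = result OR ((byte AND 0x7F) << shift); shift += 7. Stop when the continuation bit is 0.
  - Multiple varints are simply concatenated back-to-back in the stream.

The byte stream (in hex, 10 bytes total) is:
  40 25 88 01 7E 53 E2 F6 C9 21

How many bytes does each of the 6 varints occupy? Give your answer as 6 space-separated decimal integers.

Answer: 1 1 2 1 1 4

Derivation:
  byte[0]=0x40 cont=0 payload=0x40=64: acc |= 64<<0 -> acc=64 shift=7 [end]
Varint 1: bytes[0:1] = 40 -> value 64 (1 byte(s))
  byte[1]=0x25 cont=0 payload=0x25=37: acc |= 37<<0 -> acc=37 shift=7 [end]
Varint 2: bytes[1:2] = 25 -> value 37 (1 byte(s))
  byte[2]=0x88 cont=1 payload=0x08=8: acc |= 8<<0 -> acc=8 shift=7
  byte[3]=0x01 cont=0 payload=0x01=1: acc |= 1<<7 -> acc=136 shift=14 [end]
Varint 3: bytes[2:4] = 88 01 -> value 136 (2 byte(s))
  byte[4]=0x7E cont=0 payload=0x7E=126: acc |= 126<<0 -> acc=126 shift=7 [end]
Varint 4: bytes[4:5] = 7E -> value 126 (1 byte(s))
  byte[5]=0x53 cont=0 payload=0x53=83: acc |= 83<<0 -> acc=83 shift=7 [end]
Varint 5: bytes[5:6] = 53 -> value 83 (1 byte(s))
  byte[6]=0xE2 cont=1 payload=0x62=98: acc |= 98<<0 -> acc=98 shift=7
  byte[7]=0xF6 cont=1 payload=0x76=118: acc |= 118<<7 -> acc=15202 shift=14
  byte[8]=0xC9 cont=1 payload=0x49=73: acc |= 73<<14 -> acc=1211234 shift=21
  byte[9]=0x21 cont=0 payload=0x21=33: acc |= 33<<21 -> acc=70417250 shift=28 [end]
Varint 6: bytes[6:10] = E2 F6 C9 21 -> value 70417250 (4 byte(s))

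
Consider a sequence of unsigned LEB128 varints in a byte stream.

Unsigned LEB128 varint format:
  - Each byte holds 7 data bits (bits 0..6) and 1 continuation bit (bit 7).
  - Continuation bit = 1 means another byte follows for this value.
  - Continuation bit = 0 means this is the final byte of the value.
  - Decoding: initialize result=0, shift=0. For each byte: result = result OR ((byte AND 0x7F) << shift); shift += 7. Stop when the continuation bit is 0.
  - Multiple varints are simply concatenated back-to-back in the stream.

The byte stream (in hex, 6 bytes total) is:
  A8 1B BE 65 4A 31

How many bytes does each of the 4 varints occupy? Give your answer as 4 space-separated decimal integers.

Answer: 2 2 1 1

Derivation:
  byte[0]=0xA8 cont=1 payload=0x28=40: acc |= 40<<0 -> acc=40 shift=7
  byte[1]=0x1B cont=0 payload=0x1B=27: acc |= 27<<7 -> acc=3496 shift=14 [end]
Varint 1: bytes[0:2] = A8 1B -> value 3496 (2 byte(s))
  byte[2]=0xBE cont=1 payload=0x3E=62: acc |= 62<<0 -> acc=62 shift=7
  byte[3]=0x65 cont=0 payload=0x65=101: acc |= 101<<7 -> acc=12990 shift=14 [end]
Varint 2: bytes[2:4] = BE 65 -> value 12990 (2 byte(s))
  byte[4]=0x4A cont=0 payload=0x4A=74: acc |= 74<<0 -> acc=74 shift=7 [end]
Varint 3: bytes[4:5] = 4A -> value 74 (1 byte(s))
  byte[5]=0x31 cont=0 payload=0x31=49: acc |= 49<<0 -> acc=49 shift=7 [end]
Varint 4: bytes[5:6] = 31 -> value 49 (1 byte(s))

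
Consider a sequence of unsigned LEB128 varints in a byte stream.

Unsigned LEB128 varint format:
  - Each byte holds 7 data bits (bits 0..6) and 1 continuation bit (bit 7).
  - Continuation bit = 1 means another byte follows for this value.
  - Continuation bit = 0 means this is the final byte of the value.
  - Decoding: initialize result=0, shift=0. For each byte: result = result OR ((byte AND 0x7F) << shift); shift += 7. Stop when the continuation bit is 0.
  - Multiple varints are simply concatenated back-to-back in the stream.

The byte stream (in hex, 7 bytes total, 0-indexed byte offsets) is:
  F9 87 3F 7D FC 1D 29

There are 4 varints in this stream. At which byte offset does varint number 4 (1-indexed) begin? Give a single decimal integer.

Answer: 6

Derivation:
  byte[0]=0xF9 cont=1 payload=0x79=121: acc |= 121<<0 -> acc=121 shift=7
  byte[1]=0x87 cont=1 payload=0x07=7: acc |= 7<<7 -> acc=1017 shift=14
  byte[2]=0x3F cont=0 payload=0x3F=63: acc |= 63<<14 -> acc=1033209 shift=21 [end]
Varint 1: bytes[0:3] = F9 87 3F -> value 1033209 (3 byte(s))
  byte[3]=0x7D cont=0 payload=0x7D=125: acc |= 125<<0 -> acc=125 shift=7 [end]
Varint 2: bytes[3:4] = 7D -> value 125 (1 byte(s))
  byte[4]=0xFC cont=1 payload=0x7C=124: acc |= 124<<0 -> acc=124 shift=7
  byte[5]=0x1D cont=0 payload=0x1D=29: acc |= 29<<7 -> acc=3836 shift=14 [end]
Varint 3: bytes[4:6] = FC 1D -> value 3836 (2 byte(s))
  byte[6]=0x29 cont=0 payload=0x29=41: acc |= 41<<0 -> acc=41 shift=7 [end]
Varint 4: bytes[6:7] = 29 -> value 41 (1 byte(s))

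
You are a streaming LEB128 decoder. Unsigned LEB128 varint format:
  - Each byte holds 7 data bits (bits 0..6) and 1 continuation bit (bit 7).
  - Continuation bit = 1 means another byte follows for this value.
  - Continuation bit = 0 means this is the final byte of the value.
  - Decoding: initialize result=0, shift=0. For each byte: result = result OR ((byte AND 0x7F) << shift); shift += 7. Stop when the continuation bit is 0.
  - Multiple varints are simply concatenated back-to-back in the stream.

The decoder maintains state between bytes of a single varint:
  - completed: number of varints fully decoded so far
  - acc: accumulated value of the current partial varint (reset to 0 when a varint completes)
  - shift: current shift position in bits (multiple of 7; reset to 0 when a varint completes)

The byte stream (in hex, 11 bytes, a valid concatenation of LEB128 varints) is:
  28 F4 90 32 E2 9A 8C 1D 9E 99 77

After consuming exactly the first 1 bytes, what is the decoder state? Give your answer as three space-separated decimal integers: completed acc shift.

byte[0]=0x28 cont=0 payload=0x28: varint #1 complete (value=40); reset -> completed=1 acc=0 shift=0

Answer: 1 0 0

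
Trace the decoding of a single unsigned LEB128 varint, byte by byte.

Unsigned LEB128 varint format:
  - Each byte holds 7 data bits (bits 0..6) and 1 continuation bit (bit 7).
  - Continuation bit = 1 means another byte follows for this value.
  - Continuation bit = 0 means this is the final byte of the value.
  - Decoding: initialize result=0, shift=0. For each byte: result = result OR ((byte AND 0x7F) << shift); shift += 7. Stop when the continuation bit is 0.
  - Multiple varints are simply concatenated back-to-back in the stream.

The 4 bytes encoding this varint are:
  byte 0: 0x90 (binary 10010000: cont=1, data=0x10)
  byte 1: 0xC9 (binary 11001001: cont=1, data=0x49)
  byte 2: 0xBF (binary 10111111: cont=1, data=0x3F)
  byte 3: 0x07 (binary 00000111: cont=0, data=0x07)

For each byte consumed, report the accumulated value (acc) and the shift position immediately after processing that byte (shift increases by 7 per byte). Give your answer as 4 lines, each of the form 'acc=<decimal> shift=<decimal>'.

byte 0=0x90: payload=0x10=16, contrib = 16<<0 = 16; acc -> 16, shift -> 7
byte 1=0xC9: payload=0x49=73, contrib = 73<<7 = 9344; acc -> 9360, shift -> 14
byte 2=0xBF: payload=0x3F=63, contrib = 63<<14 = 1032192; acc -> 1041552, shift -> 21
byte 3=0x07: payload=0x07=7, contrib = 7<<21 = 14680064; acc -> 15721616, shift -> 28

Answer: acc=16 shift=7
acc=9360 shift=14
acc=1041552 shift=21
acc=15721616 shift=28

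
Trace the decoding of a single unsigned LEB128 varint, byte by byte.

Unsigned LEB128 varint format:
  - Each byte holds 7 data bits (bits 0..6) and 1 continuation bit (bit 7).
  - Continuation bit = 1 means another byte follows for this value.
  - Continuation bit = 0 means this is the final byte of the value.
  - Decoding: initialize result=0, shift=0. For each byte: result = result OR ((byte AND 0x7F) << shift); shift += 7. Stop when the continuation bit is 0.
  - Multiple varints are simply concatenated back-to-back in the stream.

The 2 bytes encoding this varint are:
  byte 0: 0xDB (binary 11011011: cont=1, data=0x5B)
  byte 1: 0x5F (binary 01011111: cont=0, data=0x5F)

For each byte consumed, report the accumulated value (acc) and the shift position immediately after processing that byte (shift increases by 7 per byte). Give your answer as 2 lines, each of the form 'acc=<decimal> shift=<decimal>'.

Answer: acc=91 shift=7
acc=12251 shift=14

Derivation:
byte 0=0xDB: payload=0x5B=91, contrib = 91<<0 = 91; acc -> 91, shift -> 7
byte 1=0x5F: payload=0x5F=95, contrib = 95<<7 = 12160; acc -> 12251, shift -> 14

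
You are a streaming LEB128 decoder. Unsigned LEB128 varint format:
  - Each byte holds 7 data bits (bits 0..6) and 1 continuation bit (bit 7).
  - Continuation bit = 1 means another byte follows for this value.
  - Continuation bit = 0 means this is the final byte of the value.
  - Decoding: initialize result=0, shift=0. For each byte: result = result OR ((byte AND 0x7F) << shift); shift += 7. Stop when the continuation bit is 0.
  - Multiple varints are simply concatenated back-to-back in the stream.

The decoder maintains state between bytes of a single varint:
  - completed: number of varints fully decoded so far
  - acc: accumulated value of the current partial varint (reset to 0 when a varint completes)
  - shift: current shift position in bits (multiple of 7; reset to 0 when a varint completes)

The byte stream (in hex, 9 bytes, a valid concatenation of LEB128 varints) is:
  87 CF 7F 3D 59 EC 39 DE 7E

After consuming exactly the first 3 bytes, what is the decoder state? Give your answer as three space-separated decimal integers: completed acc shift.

Answer: 1 0 0

Derivation:
byte[0]=0x87 cont=1 payload=0x07: acc |= 7<<0 -> completed=0 acc=7 shift=7
byte[1]=0xCF cont=1 payload=0x4F: acc |= 79<<7 -> completed=0 acc=10119 shift=14
byte[2]=0x7F cont=0 payload=0x7F: varint #1 complete (value=2090887); reset -> completed=1 acc=0 shift=0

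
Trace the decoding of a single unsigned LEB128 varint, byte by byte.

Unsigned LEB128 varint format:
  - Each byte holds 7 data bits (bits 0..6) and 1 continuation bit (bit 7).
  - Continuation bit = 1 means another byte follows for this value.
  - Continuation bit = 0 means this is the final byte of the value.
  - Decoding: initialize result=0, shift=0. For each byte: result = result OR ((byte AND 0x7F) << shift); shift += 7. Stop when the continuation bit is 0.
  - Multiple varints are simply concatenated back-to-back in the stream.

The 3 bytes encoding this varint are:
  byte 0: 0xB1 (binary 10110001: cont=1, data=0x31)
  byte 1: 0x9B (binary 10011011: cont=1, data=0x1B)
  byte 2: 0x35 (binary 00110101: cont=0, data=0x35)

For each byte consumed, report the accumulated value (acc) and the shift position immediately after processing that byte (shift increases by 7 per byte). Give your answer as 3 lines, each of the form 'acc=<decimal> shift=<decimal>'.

byte 0=0xB1: payload=0x31=49, contrib = 49<<0 = 49; acc -> 49, shift -> 7
byte 1=0x9B: payload=0x1B=27, contrib = 27<<7 = 3456; acc -> 3505, shift -> 14
byte 2=0x35: payload=0x35=53, contrib = 53<<14 = 868352; acc -> 871857, shift -> 21

Answer: acc=49 shift=7
acc=3505 shift=14
acc=871857 shift=21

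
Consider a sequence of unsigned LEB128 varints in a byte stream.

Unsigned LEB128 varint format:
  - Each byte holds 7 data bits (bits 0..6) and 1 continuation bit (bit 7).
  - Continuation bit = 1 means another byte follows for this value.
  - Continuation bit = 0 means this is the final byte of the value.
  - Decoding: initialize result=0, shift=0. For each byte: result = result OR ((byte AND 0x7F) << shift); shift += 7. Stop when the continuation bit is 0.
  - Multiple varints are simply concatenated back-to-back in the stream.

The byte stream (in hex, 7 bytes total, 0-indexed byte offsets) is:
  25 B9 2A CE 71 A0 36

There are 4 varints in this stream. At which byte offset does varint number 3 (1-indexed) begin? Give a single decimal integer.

  byte[0]=0x25 cont=0 payload=0x25=37: acc |= 37<<0 -> acc=37 shift=7 [end]
Varint 1: bytes[0:1] = 25 -> value 37 (1 byte(s))
  byte[1]=0xB9 cont=1 payload=0x39=57: acc |= 57<<0 -> acc=57 shift=7
  byte[2]=0x2A cont=0 payload=0x2A=42: acc |= 42<<7 -> acc=5433 shift=14 [end]
Varint 2: bytes[1:3] = B9 2A -> value 5433 (2 byte(s))
  byte[3]=0xCE cont=1 payload=0x4E=78: acc |= 78<<0 -> acc=78 shift=7
  byte[4]=0x71 cont=0 payload=0x71=113: acc |= 113<<7 -> acc=14542 shift=14 [end]
Varint 3: bytes[3:5] = CE 71 -> value 14542 (2 byte(s))
  byte[5]=0xA0 cont=1 payload=0x20=32: acc |= 32<<0 -> acc=32 shift=7
  byte[6]=0x36 cont=0 payload=0x36=54: acc |= 54<<7 -> acc=6944 shift=14 [end]
Varint 4: bytes[5:7] = A0 36 -> value 6944 (2 byte(s))

Answer: 3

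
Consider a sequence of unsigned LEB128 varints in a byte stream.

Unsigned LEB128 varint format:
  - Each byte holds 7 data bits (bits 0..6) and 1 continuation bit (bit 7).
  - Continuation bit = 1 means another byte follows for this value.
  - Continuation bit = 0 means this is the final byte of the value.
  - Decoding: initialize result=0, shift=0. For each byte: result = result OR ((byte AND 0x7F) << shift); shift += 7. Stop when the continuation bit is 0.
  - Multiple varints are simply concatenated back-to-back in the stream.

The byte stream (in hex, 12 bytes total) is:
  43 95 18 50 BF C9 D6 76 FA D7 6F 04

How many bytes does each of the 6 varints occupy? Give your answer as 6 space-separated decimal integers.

  byte[0]=0x43 cont=0 payload=0x43=67: acc |= 67<<0 -> acc=67 shift=7 [end]
Varint 1: bytes[0:1] = 43 -> value 67 (1 byte(s))
  byte[1]=0x95 cont=1 payload=0x15=21: acc |= 21<<0 -> acc=21 shift=7
  byte[2]=0x18 cont=0 payload=0x18=24: acc |= 24<<7 -> acc=3093 shift=14 [end]
Varint 2: bytes[1:3] = 95 18 -> value 3093 (2 byte(s))
  byte[3]=0x50 cont=0 payload=0x50=80: acc |= 80<<0 -> acc=80 shift=7 [end]
Varint 3: bytes[3:4] = 50 -> value 80 (1 byte(s))
  byte[4]=0xBF cont=1 payload=0x3F=63: acc |= 63<<0 -> acc=63 shift=7
  byte[5]=0xC9 cont=1 payload=0x49=73: acc |= 73<<7 -> acc=9407 shift=14
  byte[6]=0xD6 cont=1 payload=0x56=86: acc |= 86<<14 -> acc=1418431 shift=21
  byte[7]=0x76 cont=0 payload=0x76=118: acc |= 118<<21 -> acc=248882367 shift=28 [end]
Varint 4: bytes[4:8] = BF C9 D6 76 -> value 248882367 (4 byte(s))
  byte[8]=0xFA cont=1 payload=0x7A=122: acc |= 122<<0 -> acc=122 shift=7
  byte[9]=0xD7 cont=1 payload=0x57=87: acc |= 87<<7 -> acc=11258 shift=14
  byte[10]=0x6F cont=0 payload=0x6F=111: acc |= 111<<14 -> acc=1829882 shift=21 [end]
Varint 5: bytes[8:11] = FA D7 6F -> value 1829882 (3 byte(s))
  byte[11]=0x04 cont=0 payload=0x04=4: acc |= 4<<0 -> acc=4 shift=7 [end]
Varint 6: bytes[11:12] = 04 -> value 4 (1 byte(s))

Answer: 1 2 1 4 3 1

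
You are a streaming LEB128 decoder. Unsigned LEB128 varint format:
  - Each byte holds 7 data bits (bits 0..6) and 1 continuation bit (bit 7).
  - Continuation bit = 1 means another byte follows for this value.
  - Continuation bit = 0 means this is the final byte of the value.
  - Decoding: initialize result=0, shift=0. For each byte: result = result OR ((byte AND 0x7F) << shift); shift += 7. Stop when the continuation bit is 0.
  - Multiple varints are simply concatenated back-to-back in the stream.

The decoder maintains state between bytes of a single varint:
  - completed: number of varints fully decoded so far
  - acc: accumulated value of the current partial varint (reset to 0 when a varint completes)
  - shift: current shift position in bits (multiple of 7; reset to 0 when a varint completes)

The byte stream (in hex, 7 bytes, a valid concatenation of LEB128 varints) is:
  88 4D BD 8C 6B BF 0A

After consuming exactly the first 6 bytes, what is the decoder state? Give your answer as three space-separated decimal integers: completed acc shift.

byte[0]=0x88 cont=1 payload=0x08: acc |= 8<<0 -> completed=0 acc=8 shift=7
byte[1]=0x4D cont=0 payload=0x4D: varint #1 complete (value=9864); reset -> completed=1 acc=0 shift=0
byte[2]=0xBD cont=1 payload=0x3D: acc |= 61<<0 -> completed=1 acc=61 shift=7
byte[3]=0x8C cont=1 payload=0x0C: acc |= 12<<7 -> completed=1 acc=1597 shift=14
byte[4]=0x6B cont=0 payload=0x6B: varint #2 complete (value=1754685); reset -> completed=2 acc=0 shift=0
byte[5]=0xBF cont=1 payload=0x3F: acc |= 63<<0 -> completed=2 acc=63 shift=7

Answer: 2 63 7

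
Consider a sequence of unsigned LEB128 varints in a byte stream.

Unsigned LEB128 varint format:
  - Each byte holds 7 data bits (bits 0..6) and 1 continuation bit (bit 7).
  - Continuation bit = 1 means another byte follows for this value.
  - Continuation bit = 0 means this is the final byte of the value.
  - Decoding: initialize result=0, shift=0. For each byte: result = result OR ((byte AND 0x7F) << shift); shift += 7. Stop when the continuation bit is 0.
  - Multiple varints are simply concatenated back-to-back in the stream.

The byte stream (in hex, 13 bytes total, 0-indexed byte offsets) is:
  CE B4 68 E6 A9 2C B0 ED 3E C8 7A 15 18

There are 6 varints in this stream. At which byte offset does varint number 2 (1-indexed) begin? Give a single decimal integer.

Answer: 3

Derivation:
  byte[0]=0xCE cont=1 payload=0x4E=78: acc |= 78<<0 -> acc=78 shift=7
  byte[1]=0xB4 cont=1 payload=0x34=52: acc |= 52<<7 -> acc=6734 shift=14
  byte[2]=0x68 cont=0 payload=0x68=104: acc |= 104<<14 -> acc=1710670 shift=21 [end]
Varint 1: bytes[0:3] = CE B4 68 -> value 1710670 (3 byte(s))
  byte[3]=0xE6 cont=1 payload=0x66=102: acc |= 102<<0 -> acc=102 shift=7
  byte[4]=0xA9 cont=1 payload=0x29=41: acc |= 41<<7 -> acc=5350 shift=14
  byte[5]=0x2C cont=0 payload=0x2C=44: acc |= 44<<14 -> acc=726246 shift=21 [end]
Varint 2: bytes[3:6] = E6 A9 2C -> value 726246 (3 byte(s))
  byte[6]=0xB0 cont=1 payload=0x30=48: acc |= 48<<0 -> acc=48 shift=7
  byte[7]=0xED cont=1 payload=0x6D=109: acc |= 109<<7 -> acc=14000 shift=14
  byte[8]=0x3E cont=0 payload=0x3E=62: acc |= 62<<14 -> acc=1029808 shift=21 [end]
Varint 3: bytes[6:9] = B0 ED 3E -> value 1029808 (3 byte(s))
  byte[9]=0xC8 cont=1 payload=0x48=72: acc |= 72<<0 -> acc=72 shift=7
  byte[10]=0x7A cont=0 payload=0x7A=122: acc |= 122<<7 -> acc=15688 shift=14 [end]
Varint 4: bytes[9:11] = C8 7A -> value 15688 (2 byte(s))
  byte[11]=0x15 cont=0 payload=0x15=21: acc |= 21<<0 -> acc=21 shift=7 [end]
Varint 5: bytes[11:12] = 15 -> value 21 (1 byte(s))
  byte[12]=0x18 cont=0 payload=0x18=24: acc |= 24<<0 -> acc=24 shift=7 [end]
Varint 6: bytes[12:13] = 18 -> value 24 (1 byte(s))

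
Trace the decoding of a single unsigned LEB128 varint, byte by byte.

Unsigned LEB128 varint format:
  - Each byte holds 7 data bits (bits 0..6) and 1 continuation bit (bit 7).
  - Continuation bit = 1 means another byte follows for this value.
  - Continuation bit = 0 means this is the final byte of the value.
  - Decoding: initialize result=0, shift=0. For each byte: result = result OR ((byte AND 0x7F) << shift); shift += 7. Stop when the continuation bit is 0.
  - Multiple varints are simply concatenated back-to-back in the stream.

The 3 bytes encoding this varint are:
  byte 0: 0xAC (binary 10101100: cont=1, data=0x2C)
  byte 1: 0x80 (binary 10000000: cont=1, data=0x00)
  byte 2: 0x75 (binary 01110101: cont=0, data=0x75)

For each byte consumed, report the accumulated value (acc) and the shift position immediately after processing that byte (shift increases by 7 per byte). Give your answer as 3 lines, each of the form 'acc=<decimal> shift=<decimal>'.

Answer: acc=44 shift=7
acc=44 shift=14
acc=1916972 shift=21

Derivation:
byte 0=0xAC: payload=0x2C=44, contrib = 44<<0 = 44; acc -> 44, shift -> 7
byte 1=0x80: payload=0x00=0, contrib = 0<<7 = 0; acc -> 44, shift -> 14
byte 2=0x75: payload=0x75=117, contrib = 117<<14 = 1916928; acc -> 1916972, shift -> 21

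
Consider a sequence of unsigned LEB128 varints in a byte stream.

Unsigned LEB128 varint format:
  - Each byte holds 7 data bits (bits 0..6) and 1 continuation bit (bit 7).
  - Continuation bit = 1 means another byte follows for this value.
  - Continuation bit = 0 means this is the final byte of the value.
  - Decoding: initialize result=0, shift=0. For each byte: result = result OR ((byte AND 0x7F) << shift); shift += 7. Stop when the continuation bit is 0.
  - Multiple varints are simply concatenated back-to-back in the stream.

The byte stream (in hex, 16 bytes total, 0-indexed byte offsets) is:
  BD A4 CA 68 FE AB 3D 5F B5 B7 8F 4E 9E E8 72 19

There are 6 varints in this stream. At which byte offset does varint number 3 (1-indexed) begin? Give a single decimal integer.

  byte[0]=0xBD cont=1 payload=0x3D=61: acc |= 61<<0 -> acc=61 shift=7
  byte[1]=0xA4 cont=1 payload=0x24=36: acc |= 36<<7 -> acc=4669 shift=14
  byte[2]=0xCA cont=1 payload=0x4A=74: acc |= 74<<14 -> acc=1217085 shift=21
  byte[3]=0x68 cont=0 payload=0x68=104: acc |= 104<<21 -> acc=219320893 shift=28 [end]
Varint 1: bytes[0:4] = BD A4 CA 68 -> value 219320893 (4 byte(s))
  byte[4]=0xFE cont=1 payload=0x7E=126: acc |= 126<<0 -> acc=126 shift=7
  byte[5]=0xAB cont=1 payload=0x2B=43: acc |= 43<<7 -> acc=5630 shift=14
  byte[6]=0x3D cont=0 payload=0x3D=61: acc |= 61<<14 -> acc=1005054 shift=21 [end]
Varint 2: bytes[4:7] = FE AB 3D -> value 1005054 (3 byte(s))
  byte[7]=0x5F cont=0 payload=0x5F=95: acc |= 95<<0 -> acc=95 shift=7 [end]
Varint 3: bytes[7:8] = 5F -> value 95 (1 byte(s))
  byte[8]=0xB5 cont=1 payload=0x35=53: acc |= 53<<0 -> acc=53 shift=7
  byte[9]=0xB7 cont=1 payload=0x37=55: acc |= 55<<7 -> acc=7093 shift=14
  byte[10]=0x8F cont=1 payload=0x0F=15: acc |= 15<<14 -> acc=252853 shift=21
  byte[11]=0x4E cont=0 payload=0x4E=78: acc |= 78<<21 -> acc=163830709 shift=28 [end]
Varint 4: bytes[8:12] = B5 B7 8F 4E -> value 163830709 (4 byte(s))
  byte[12]=0x9E cont=1 payload=0x1E=30: acc |= 30<<0 -> acc=30 shift=7
  byte[13]=0xE8 cont=1 payload=0x68=104: acc |= 104<<7 -> acc=13342 shift=14
  byte[14]=0x72 cont=0 payload=0x72=114: acc |= 114<<14 -> acc=1881118 shift=21 [end]
Varint 5: bytes[12:15] = 9E E8 72 -> value 1881118 (3 byte(s))
  byte[15]=0x19 cont=0 payload=0x19=25: acc |= 25<<0 -> acc=25 shift=7 [end]
Varint 6: bytes[15:16] = 19 -> value 25 (1 byte(s))

Answer: 7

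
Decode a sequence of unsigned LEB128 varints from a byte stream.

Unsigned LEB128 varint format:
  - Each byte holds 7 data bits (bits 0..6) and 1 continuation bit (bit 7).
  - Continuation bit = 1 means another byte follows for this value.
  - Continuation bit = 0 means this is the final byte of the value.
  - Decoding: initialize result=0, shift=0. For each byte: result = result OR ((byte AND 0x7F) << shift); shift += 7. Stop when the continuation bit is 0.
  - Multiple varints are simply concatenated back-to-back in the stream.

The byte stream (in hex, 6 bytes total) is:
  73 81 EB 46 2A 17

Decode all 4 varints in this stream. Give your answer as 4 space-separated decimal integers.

  byte[0]=0x73 cont=0 payload=0x73=115: acc |= 115<<0 -> acc=115 shift=7 [end]
Varint 1: bytes[0:1] = 73 -> value 115 (1 byte(s))
  byte[1]=0x81 cont=1 payload=0x01=1: acc |= 1<<0 -> acc=1 shift=7
  byte[2]=0xEB cont=1 payload=0x6B=107: acc |= 107<<7 -> acc=13697 shift=14
  byte[3]=0x46 cont=0 payload=0x46=70: acc |= 70<<14 -> acc=1160577 shift=21 [end]
Varint 2: bytes[1:4] = 81 EB 46 -> value 1160577 (3 byte(s))
  byte[4]=0x2A cont=0 payload=0x2A=42: acc |= 42<<0 -> acc=42 shift=7 [end]
Varint 3: bytes[4:5] = 2A -> value 42 (1 byte(s))
  byte[5]=0x17 cont=0 payload=0x17=23: acc |= 23<<0 -> acc=23 shift=7 [end]
Varint 4: bytes[5:6] = 17 -> value 23 (1 byte(s))

Answer: 115 1160577 42 23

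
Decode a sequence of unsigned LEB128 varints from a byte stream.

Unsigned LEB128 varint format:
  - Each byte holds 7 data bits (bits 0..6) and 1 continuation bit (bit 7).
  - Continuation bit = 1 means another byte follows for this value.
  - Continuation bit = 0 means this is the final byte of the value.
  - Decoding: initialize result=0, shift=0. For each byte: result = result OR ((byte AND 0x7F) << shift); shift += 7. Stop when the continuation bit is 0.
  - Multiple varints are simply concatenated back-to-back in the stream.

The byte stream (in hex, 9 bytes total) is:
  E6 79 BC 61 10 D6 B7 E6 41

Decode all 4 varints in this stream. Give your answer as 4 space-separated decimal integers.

Answer: 15590 12476 16 137993174

Derivation:
  byte[0]=0xE6 cont=1 payload=0x66=102: acc |= 102<<0 -> acc=102 shift=7
  byte[1]=0x79 cont=0 payload=0x79=121: acc |= 121<<7 -> acc=15590 shift=14 [end]
Varint 1: bytes[0:2] = E6 79 -> value 15590 (2 byte(s))
  byte[2]=0xBC cont=1 payload=0x3C=60: acc |= 60<<0 -> acc=60 shift=7
  byte[3]=0x61 cont=0 payload=0x61=97: acc |= 97<<7 -> acc=12476 shift=14 [end]
Varint 2: bytes[2:4] = BC 61 -> value 12476 (2 byte(s))
  byte[4]=0x10 cont=0 payload=0x10=16: acc |= 16<<0 -> acc=16 shift=7 [end]
Varint 3: bytes[4:5] = 10 -> value 16 (1 byte(s))
  byte[5]=0xD6 cont=1 payload=0x56=86: acc |= 86<<0 -> acc=86 shift=7
  byte[6]=0xB7 cont=1 payload=0x37=55: acc |= 55<<7 -> acc=7126 shift=14
  byte[7]=0xE6 cont=1 payload=0x66=102: acc |= 102<<14 -> acc=1678294 shift=21
  byte[8]=0x41 cont=0 payload=0x41=65: acc |= 65<<21 -> acc=137993174 shift=28 [end]
Varint 4: bytes[5:9] = D6 B7 E6 41 -> value 137993174 (4 byte(s))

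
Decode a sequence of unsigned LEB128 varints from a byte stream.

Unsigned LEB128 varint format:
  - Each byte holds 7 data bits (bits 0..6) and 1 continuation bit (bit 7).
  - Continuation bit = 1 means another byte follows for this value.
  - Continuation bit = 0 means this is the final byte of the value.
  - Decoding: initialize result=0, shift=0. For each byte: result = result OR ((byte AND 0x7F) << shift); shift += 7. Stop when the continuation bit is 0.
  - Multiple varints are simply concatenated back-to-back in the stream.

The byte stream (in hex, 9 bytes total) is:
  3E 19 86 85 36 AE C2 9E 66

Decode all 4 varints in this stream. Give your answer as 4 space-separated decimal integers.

Answer: 62 25 885382 214409518

Derivation:
  byte[0]=0x3E cont=0 payload=0x3E=62: acc |= 62<<0 -> acc=62 shift=7 [end]
Varint 1: bytes[0:1] = 3E -> value 62 (1 byte(s))
  byte[1]=0x19 cont=0 payload=0x19=25: acc |= 25<<0 -> acc=25 shift=7 [end]
Varint 2: bytes[1:2] = 19 -> value 25 (1 byte(s))
  byte[2]=0x86 cont=1 payload=0x06=6: acc |= 6<<0 -> acc=6 shift=7
  byte[3]=0x85 cont=1 payload=0x05=5: acc |= 5<<7 -> acc=646 shift=14
  byte[4]=0x36 cont=0 payload=0x36=54: acc |= 54<<14 -> acc=885382 shift=21 [end]
Varint 3: bytes[2:5] = 86 85 36 -> value 885382 (3 byte(s))
  byte[5]=0xAE cont=1 payload=0x2E=46: acc |= 46<<0 -> acc=46 shift=7
  byte[6]=0xC2 cont=1 payload=0x42=66: acc |= 66<<7 -> acc=8494 shift=14
  byte[7]=0x9E cont=1 payload=0x1E=30: acc |= 30<<14 -> acc=500014 shift=21
  byte[8]=0x66 cont=0 payload=0x66=102: acc |= 102<<21 -> acc=214409518 shift=28 [end]
Varint 4: bytes[5:9] = AE C2 9E 66 -> value 214409518 (4 byte(s))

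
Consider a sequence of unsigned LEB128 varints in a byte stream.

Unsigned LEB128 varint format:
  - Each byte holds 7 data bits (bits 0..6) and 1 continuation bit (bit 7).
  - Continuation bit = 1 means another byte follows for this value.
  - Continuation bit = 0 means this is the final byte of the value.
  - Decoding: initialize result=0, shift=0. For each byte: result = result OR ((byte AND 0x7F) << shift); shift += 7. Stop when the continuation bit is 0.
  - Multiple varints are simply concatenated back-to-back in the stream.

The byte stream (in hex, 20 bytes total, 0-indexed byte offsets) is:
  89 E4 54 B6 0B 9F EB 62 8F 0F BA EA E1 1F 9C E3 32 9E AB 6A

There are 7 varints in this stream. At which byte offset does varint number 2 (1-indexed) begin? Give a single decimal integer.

Answer: 3

Derivation:
  byte[0]=0x89 cont=1 payload=0x09=9: acc |= 9<<0 -> acc=9 shift=7
  byte[1]=0xE4 cont=1 payload=0x64=100: acc |= 100<<7 -> acc=12809 shift=14
  byte[2]=0x54 cont=0 payload=0x54=84: acc |= 84<<14 -> acc=1389065 shift=21 [end]
Varint 1: bytes[0:3] = 89 E4 54 -> value 1389065 (3 byte(s))
  byte[3]=0xB6 cont=1 payload=0x36=54: acc |= 54<<0 -> acc=54 shift=7
  byte[4]=0x0B cont=0 payload=0x0B=11: acc |= 11<<7 -> acc=1462 shift=14 [end]
Varint 2: bytes[3:5] = B6 0B -> value 1462 (2 byte(s))
  byte[5]=0x9F cont=1 payload=0x1F=31: acc |= 31<<0 -> acc=31 shift=7
  byte[6]=0xEB cont=1 payload=0x6B=107: acc |= 107<<7 -> acc=13727 shift=14
  byte[7]=0x62 cont=0 payload=0x62=98: acc |= 98<<14 -> acc=1619359 shift=21 [end]
Varint 3: bytes[5:8] = 9F EB 62 -> value 1619359 (3 byte(s))
  byte[8]=0x8F cont=1 payload=0x0F=15: acc |= 15<<0 -> acc=15 shift=7
  byte[9]=0x0F cont=0 payload=0x0F=15: acc |= 15<<7 -> acc=1935 shift=14 [end]
Varint 4: bytes[8:10] = 8F 0F -> value 1935 (2 byte(s))
  byte[10]=0xBA cont=1 payload=0x3A=58: acc |= 58<<0 -> acc=58 shift=7
  byte[11]=0xEA cont=1 payload=0x6A=106: acc |= 106<<7 -> acc=13626 shift=14
  byte[12]=0xE1 cont=1 payload=0x61=97: acc |= 97<<14 -> acc=1602874 shift=21
  byte[13]=0x1F cont=0 payload=0x1F=31: acc |= 31<<21 -> acc=66614586 shift=28 [end]
Varint 5: bytes[10:14] = BA EA E1 1F -> value 66614586 (4 byte(s))
  byte[14]=0x9C cont=1 payload=0x1C=28: acc |= 28<<0 -> acc=28 shift=7
  byte[15]=0xE3 cont=1 payload=0x63=99: acc |= 99<<7 -> acc=12700 shift=14
  byte[16]=0x32 cont=0 payload=0x32=50: acc |= 50<<14 -> acc=831900 shift=21 [end]
Varint 6: bytes[14:17] = 9C E3 32 -> value 831900 (3 byte(s))
  byte[17]=0x9E cont=1 payload=0x1E=30: acc |= 30<<0 -> acc=30 shift=7
  byte[18]=0xAB cont=1 payload=0x2B=43: acc |= 43<<7 -> acc=5534 shift=14
  byte[19]=0x6A cont=0 payload=0x6A=106: acc |= 106<<14 -> acc=1742238 shift=21 [end]
Varint 7: bytes[17:20] = 9E AB 6A -> value 1742238 (3 byte(s))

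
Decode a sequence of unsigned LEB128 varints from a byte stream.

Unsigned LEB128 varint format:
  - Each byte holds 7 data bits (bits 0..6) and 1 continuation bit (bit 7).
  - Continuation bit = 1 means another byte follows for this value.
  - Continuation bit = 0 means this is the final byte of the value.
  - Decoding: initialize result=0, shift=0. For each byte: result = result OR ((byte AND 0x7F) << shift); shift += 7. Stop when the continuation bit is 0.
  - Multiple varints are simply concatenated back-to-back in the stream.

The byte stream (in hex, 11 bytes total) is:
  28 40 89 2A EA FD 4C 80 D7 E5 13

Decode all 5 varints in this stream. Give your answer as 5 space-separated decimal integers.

Answer: 40 64 5385 1261290 41511808

Derivation:
  byte[0]=0x28 cont=0 payload=0x28=40: acc |= 40<<0 -> acc=40 shift=7 [end]
Varint 1: bytes[0:1] = 28 -> value 40 (1 byte(s))
  byte[1]=0x40 cont=0 payload=0x40=64: acc |= 64<<0 -> acc=64 shift=7 [end]
Varint 2: bytes[1:2] = 40 -> value 64 (1 byte(s))
  byte[2]=0x89 cont=1 payload=0x09=9: acc |= 9<<0 -> acc=9 shift=7
  byte[3]=0x2A cont=0 payload=0x2A=42: acc |= 42<<7 -> acc=5385 shift=14 [end]
Varint 3: bytes[2:4] = 89 2A -> value 5385 (2 byte(s))
  byte[4]=0xEA cont=1 payload=0x6A=106: acc |= 106<<0 -> acc=106 shift=7
  byte[5]=0xFD cont=1 payload=0x7D=125: acc |= 125<<7 -> acc=16106 shift=14
  byte[6]=0x4C cont=0 payload=0x4C=76: acc |= 76<<14 -> acc=1261290 shift=21 [end]
Varint 4: bytes[4:7] = EA FD 4C -> value 1261290 (3 byte(s))
  byte[7]=0x80 cont=1 payload=0x00=0: acc |= 0<<0 -> acc=0 shift=7
  byte[8]=0xD7 cont=1 payload=0x57=87: acc |= 87<<7 -> acc=11136 shift=14
  byte[9]=0xE5 cont=1 payload=0x65=101: acc |= 101<<14 -> acc=1665920 shift=21
  byte[10]=0x13 cont=0 payload=0x13=19: acc |= 19<<21 -> acc=41511808 shift=28 [end]
Varint 5: bytes[7:11] = 80 D7 E5 13 -> value 41511808 (4 byte(s))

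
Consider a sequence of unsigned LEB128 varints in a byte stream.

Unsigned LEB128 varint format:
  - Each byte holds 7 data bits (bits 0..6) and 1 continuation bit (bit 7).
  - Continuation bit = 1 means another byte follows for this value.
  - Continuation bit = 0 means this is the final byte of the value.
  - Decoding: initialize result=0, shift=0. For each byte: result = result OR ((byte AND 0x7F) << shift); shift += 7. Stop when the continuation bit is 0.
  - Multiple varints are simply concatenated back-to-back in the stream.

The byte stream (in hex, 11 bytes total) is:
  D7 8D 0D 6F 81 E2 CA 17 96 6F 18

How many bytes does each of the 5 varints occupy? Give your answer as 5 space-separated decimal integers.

  byte[0]=0xD7 cont=1 payload=0x57=87: acc |= 87<<0 -> acc=87 shift=7
  byte[1]=0x8D cont=1 payload=0x0D=13: acc |= 13<<7 -> acc=1751 shift=14
  byte[2]=0x0D cont=0 payload=0x0D=13: acc |= 13<<14 -> acc=214743 shift=21 [end]
Varint 1: bytes[0:3] = D7 8D 0D -> value 214743 (3 byte(s))
  byte[3]=0x6F cont=0 payload=0x6F=111: acc |= 111<<0 -> acc=111 shift=7 [end]
Varint 2: bytes[3:4] = 6F -> value 111 (1 byte(s))
  byte[4]=0x81 cont=1 payload=0x01=1: acc |= 1<<0 -> acc=1 shift=7
  byte[5]=0xE2 cont=1 payload=0x62=98: acc |= 98<<7 -> acc=12545 shift=14
  byte[6]=0xCA cont=1 payload=0x4A=74: acc |= 74<<14 -> acc=1224961 shift=21
  byte[7]=0x17 cont=0 payload=0x17=23: acc |= 23<<21 -> acc=49459457 shift=28 [end]
Varint 3: bytes[4:8] = 81 E2 CA 17 -> value 49459457 (4 byte(s))
  byte[8]=0x96 cont=1 payload=0x16=22: acc |= 22<<0 -> acc=22 shift=7
  byte[9]=0x6F cont=0 payload=0x6F=111: acc |= 111<<7 -> acc=14230 shift=14 [end]
Varint 4: bytes[8:10] = 96 6F -> value 14230 (2 byte(s))
  byte[10]=0x18 cont=0 payload=0x18=24: acc |= 24<<0 -> acc=24 shift=7 [end]
Varint 5: bytes[10:11] = 18 -> value 24 (1 byte(s))

Answer: 3 1 4 2 1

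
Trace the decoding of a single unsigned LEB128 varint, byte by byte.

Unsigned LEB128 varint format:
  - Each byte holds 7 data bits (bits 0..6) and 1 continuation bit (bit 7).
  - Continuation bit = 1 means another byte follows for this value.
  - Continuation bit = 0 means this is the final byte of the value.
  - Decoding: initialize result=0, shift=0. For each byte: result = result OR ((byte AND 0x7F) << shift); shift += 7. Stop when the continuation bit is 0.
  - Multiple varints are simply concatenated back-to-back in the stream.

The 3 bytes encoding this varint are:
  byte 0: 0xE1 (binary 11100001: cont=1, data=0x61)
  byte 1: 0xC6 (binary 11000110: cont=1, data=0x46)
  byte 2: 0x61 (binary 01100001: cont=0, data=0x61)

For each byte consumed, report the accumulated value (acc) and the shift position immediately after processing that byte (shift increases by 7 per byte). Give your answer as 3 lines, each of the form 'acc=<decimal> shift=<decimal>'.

Answer: acc=97 shift=7
acc=9057 shift=14
acc=1598305 shift=21

Derivation:
byte 0=0xE1: payload=0x61=97, contrib = 97<<0 = 97; acc -> 97, shift -> 7
byte 1=0xC6: payload=0x46=70, contrib = 70<<7 = 8960; acc -> 9057, shift -> 14
byte 2=0x61: payload=0x61=97, contrib = 97<<14 = 1589248; acc -> 1598305, shift -> 21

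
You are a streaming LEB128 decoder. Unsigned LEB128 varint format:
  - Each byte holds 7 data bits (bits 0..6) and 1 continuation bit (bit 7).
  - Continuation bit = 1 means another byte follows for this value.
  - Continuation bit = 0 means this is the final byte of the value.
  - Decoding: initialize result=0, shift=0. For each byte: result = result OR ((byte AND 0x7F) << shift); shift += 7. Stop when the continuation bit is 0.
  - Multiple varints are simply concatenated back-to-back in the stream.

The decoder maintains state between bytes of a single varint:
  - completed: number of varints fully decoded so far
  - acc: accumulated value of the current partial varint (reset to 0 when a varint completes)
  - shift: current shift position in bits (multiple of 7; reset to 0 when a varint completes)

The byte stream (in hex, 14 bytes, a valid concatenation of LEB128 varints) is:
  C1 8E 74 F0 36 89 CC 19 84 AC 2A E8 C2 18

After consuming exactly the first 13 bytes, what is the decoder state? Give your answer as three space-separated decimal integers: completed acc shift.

byte[0]=0xC1 cont=1 payload=0x41: acc |= 65<<0 -> completed=0 acc=65 shift=7
byte[1]=0x8E cont=1 payload=0x0E: acc |= 14<<7 -> completed=0 acc=1857 shift=14
byte[2]=0x74 cont=0 payload=0x74: varint #1 complete (value=1902401); reset -> completed=1 acc=0 shift=0
byte[3]=0xF0 cont=1 payload=0x70: acc |= 112<<0 -> completed=1 acc=112 shift=7
byte[4]=0x36 cont=0 payload=0x36: varint #2 complete (value=7024); reset -> completed=2 acc=0 shift=0
byte[5]=0x89 cont=1 payload=0x09: acc |= 9<<0 -> completed=2 acc=9 shift=7
byte[6]=0xCC cont=1 payload=0x4C: acc |= 76<<7 -> completed=2 acc=9737 shift=14
byte[7]=0x19 cont=0 payload=0x19: varint #3 complete (value=419337); reset -> completed=3 acc=0 shift=0
byte[8]=0x84 cont=1 payload=0x04: acc |= 4<<0 -> completed=3 acc=4 shift=7
byte[9]=0xAC cont=1 payload=0x2C: acc |= 44<<7 -> completed=3 acc=5636 shift=14
byte[10]=0x2A cont=0 payload=0x2A: varint #4 complete (value=693764); reset -> completed=4 acc=0 shift=0
byte[11]=0xE8 cont=1 payload=0x68: acc |= 104<<0 -> completed=4 acc=104 shift=7
byte[12]=0xC2 cont=1 payload=0x42: acc |= 66<<7 -> completed=4 acc=8552 shift=14

Answer: 4 8552 14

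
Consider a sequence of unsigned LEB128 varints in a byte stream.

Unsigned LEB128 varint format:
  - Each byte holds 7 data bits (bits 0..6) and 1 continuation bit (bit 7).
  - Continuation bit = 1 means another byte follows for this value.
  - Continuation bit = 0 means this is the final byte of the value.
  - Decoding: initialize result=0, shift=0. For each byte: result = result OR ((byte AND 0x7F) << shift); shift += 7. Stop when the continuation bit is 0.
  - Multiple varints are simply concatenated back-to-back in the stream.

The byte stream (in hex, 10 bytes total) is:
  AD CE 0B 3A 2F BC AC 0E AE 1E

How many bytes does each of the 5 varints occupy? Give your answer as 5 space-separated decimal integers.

  byte[0]=0xAD cont=1 payload=0x2D=45: acc |= 45<<0 -> acc=45 shift=7
  byte[1]=0xCE cont=1 payload=0x4E=78: acc |= 78<<7 -> acc=10029 shift=14
  byte[2]=0x0B cont=0 payload=0x0B=11: acc |= 11<<14 -> acc=190253 shift=21 [end]
Varint 1: bytes[0:3] = AD CE 0B -> value 190253 (3 byte(s))
  byte[3]=0x3A cont=0 payload=0x3A=58: acc |= 58<<0 -> acc=58 shift=7 [end]
Varint 2: bytes[3:4] = 3A -> value 58 (1 byte(s))
  byte[4]=0x2F cont=0 payload=0x2F=47: acc |= 47<<0 -> acc=47 shift=7 [end]
Varint 3: bytes[4:5] = 2F -> value 47 (1 byte(s))
  byte[5]=0xBC cont=1 payload=0x3C=60: acc |= 60<<0 -> acc=60 shift=7
  byte[6]=0xAC cont=1 payload=0x2C=44: acc |= 44<<7 -> acc=5692 shift=14
  byte[7]=0x0E cont=0 payload=0x0E=14: acc |= 14<<14 -> acc=235068 shift=21 [end]
Varint 4: bytes[5:8] = BC AC 0E -> value 235068 (3 byte(s))
  byte[8]=0xAE cont=1 payload=0x2E=46: acc |= 46<<0 -> acc=46 shift=7
  byte[9]=0x1E cont=0 payload=0x1E=30: acc |= 30<<7 -> acc=3886 shift=14 [end]
Varint 5: bytes[8:10] = AE 1E -> value 3886 (2 byte(s))

Answer: 3 1 1 3 2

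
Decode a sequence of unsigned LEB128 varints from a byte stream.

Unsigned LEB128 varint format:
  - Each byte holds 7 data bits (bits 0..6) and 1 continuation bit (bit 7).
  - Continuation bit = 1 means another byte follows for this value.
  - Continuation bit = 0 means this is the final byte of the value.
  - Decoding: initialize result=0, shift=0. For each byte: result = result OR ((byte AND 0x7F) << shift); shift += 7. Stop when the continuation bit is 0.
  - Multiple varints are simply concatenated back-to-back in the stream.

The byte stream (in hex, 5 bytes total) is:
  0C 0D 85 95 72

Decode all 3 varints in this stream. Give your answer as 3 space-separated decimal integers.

Answer: 12 13 1870469

Derivation:
  byte[0]=0x0C cont=0 payload=0x0C=12: acc |= 12<<0 -> acc=12 shift=7 [end]
Varint 1: bytes[0:1] = 0C -> value 12 (1 byte(s))
  byte[1]=0x0D cont=0 payload=0x0D=13: acc |= 13<<0 -> acc=13 shift=7 [end]
Varint 2: bytes[1:2] = 0D -> value 13 (1 byte(s))
  byte[2]=0x85 cont=1 payload=0x05=5: acc |= 5<<0 -> acc=5 shift=7
  byte[3]=0x95 cont=1 payload=0x15=21: acc |= 21<<7 -> acc=2693 shift=14
  byte[4]=0x72 cont=0 payload=0x72=114: acc |= 114<<14 -> acc=1870469 shift=21 [end]
Varint 3: bytes[2:5] = 85 95 72 -> value 1870469 (3 byte(s))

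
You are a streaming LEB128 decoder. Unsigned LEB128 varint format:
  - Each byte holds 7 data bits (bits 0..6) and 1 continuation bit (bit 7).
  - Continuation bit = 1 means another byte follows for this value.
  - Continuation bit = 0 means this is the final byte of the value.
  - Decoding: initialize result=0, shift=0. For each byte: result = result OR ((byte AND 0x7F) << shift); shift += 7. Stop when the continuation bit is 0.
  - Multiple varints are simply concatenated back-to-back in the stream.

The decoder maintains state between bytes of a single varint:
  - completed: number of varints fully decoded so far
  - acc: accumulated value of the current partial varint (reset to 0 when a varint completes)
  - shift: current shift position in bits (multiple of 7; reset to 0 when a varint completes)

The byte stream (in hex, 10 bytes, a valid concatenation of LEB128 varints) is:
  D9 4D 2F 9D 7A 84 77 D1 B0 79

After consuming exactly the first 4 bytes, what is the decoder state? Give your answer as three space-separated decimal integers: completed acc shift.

byte[0]=0xD9 cont=1 payload=0x59: acc |= 89<<0 -> completed=0 acc=89 shift=7
byte[1]=0x4D cont=0 payload=0x4D: varint #1 complete (value=9945); reset -> completed=1 acc=0 shift=0
byte[2]=0x2F cont=0 payload=0x2F: varint #2 complete (value=47); reset -> completed=2 acc=0 shift=0
byte[3]=0x9D cont=1 payload=0x1D: acc |= 29<<0 -> completed=2 acc=29 shift=7

Answer: 2 29 7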